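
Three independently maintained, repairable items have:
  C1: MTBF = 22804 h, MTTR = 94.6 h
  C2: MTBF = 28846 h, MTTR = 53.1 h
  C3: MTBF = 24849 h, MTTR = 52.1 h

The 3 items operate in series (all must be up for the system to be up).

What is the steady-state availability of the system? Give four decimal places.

0.9920

A(C1) = MTBF/(MTBF+MTTR) = 22804/(22804+94.6) = 0.995869
A(C2) = MTBF/(MTBF+MTTR) = 28846/(28846+53.1) = 0.998163
A(C3) = MTBF/(MTBF+MTTR) = 24849/(24849+52.1) = 0.997908
Series availability: 0.995869 × 0.998163 × 0.997908 = 0.9920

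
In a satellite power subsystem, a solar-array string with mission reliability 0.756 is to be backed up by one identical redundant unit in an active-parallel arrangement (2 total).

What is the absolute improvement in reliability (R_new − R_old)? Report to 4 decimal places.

0.1845

R_before = 0.756
R_after = 1 − (1 − 0.756)^2 = 0.9405
ΔR = 0.9405 − 0.756 = 0.1845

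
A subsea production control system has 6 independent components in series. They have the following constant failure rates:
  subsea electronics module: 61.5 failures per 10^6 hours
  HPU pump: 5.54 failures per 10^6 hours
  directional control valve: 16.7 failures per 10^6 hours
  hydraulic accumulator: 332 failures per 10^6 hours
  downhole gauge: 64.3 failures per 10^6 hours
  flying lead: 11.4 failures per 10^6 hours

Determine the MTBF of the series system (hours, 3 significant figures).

2030

Series of exponential components: λ_sys = Σ λ_i
λ_sys = 0.0000615 + 0.00000554 + 0.0000167 + 0.000332 + 0.0000643 + 0.0000114 = 4.9144e-04 /h
MTBF = 1 / λ_sys = 2030 h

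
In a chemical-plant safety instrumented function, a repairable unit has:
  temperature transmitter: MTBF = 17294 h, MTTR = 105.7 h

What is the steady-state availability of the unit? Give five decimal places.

0.99393

A(temperature transmitter) = MTBF/(MTBF+MTTR) = 17294/(17294+105.7) = 0.99393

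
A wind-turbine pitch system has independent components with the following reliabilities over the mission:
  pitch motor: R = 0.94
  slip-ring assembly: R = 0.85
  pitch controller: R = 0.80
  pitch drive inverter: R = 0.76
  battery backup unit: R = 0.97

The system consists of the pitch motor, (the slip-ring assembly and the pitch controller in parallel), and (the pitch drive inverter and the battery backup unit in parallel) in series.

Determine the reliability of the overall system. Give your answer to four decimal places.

Parallel (slip-ring assembly and pitch controller): 1 − (1 − 0.850000)(1 − 0.800000) = 0.970000
Parallel (pitch drive inverter and battery backup unit): 1 − (1 − 0.760000)(1 − 0.970000) = 0.992800
Series (pitch motor, [0.970000], and [0.992800]): 0.940000 × 0.970000 × 0.992800 = 0.9052

0.9052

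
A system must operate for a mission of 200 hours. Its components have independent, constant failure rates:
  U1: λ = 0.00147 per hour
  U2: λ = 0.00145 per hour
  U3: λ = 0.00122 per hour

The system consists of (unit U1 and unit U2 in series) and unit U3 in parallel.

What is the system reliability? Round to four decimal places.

R(U1) = exp(−0.00147 × 200) = 0.745276
R(U2) = exp(−0.00145 × 200) = 0.748264
R(U3) = exp(−0.00122 × 200) = 0.783488
Series (U1 and U2): 0.745276 × 0.748264 = 0.557663
Parallel ([0.557663] and U3): 1 − (1 − 0.557663)(1 − 0.783488) = 0.9042

0.9042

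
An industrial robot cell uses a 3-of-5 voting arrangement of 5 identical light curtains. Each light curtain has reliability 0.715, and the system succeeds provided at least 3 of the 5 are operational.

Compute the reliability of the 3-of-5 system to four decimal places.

0.8562

R = Σ_{i=3}^{5} C(5,i) p^i (1−p)^{5−i} with p = 0.715
C(5,3)·0.715^3·0.285^2 = 0.296898
C(5,4)·0.715^4·0.285^1 = 0.372425
C(5,5)·0.715^5·0.285^0 = 0.186866
Sum = 0.8562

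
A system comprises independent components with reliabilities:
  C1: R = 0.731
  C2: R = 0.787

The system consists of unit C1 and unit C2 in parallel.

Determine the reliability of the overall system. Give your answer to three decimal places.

0.943

Parallel (C1 and C2): 1 − (1 − 0.73100)(1 − 0.78700) = 0.943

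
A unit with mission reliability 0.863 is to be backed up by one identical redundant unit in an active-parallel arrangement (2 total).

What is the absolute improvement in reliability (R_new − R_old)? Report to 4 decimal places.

R_before = 0.863
R_after = 1 − (1 − 0.863)^2 = 0.9812
ΔR = 0.9812 − 0.863 = 0.1182

0.1182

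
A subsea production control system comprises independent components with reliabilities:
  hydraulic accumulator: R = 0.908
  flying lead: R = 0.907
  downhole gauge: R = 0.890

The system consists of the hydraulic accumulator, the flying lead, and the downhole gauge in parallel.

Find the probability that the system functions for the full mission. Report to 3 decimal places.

Parallel (hydraulic accumulator, flying lead, and downhole gauge): 1 − (1 − 0.90800)(1 − 0.90700)(1 − 0.89000) = 0.999

0.999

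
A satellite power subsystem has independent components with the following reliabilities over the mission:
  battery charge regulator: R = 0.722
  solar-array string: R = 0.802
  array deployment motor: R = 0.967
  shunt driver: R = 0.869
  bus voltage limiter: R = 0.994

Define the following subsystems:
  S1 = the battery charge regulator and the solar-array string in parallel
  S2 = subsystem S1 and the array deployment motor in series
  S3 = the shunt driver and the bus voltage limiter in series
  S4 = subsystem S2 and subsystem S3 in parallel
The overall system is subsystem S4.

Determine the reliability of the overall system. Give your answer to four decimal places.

0.9883

Parallel (battery charge regulator and solar-array string): 1 − (1 − 0.722000)(1 − 0.802000) = 0.944956
Series ([0.944956] and array deployment motor): 0.944956 × 0.967000 = 0.913772
Series (shunt driver and bus voltage limiter): 0.869000 × 0.994000 = 0.863786
Parallel ([0.913772] and [0.863786]): 1 − (1 − 0.913772)(1 − 0.863786) = 0.9883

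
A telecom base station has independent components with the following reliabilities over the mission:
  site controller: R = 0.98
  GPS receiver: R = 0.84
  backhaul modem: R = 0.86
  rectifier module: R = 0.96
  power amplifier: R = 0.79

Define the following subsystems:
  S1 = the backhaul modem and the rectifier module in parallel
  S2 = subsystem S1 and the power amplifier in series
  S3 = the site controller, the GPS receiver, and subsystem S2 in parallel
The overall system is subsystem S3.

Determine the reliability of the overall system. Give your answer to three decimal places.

0.999

Parallel (backhaul modem and rectifier module): 1 − (1 − 0.86000)(1 − 0.96000) = 0.99440
Series ([0.99440] and power amplifier): 0.99440 × 0.79000 = 0.78558
Parallel (site controller, GPS receiver, and [0.78558]): 1 − (1 − 0.98000)(1 − 0.84000)(1 − 0.78558) = 0.999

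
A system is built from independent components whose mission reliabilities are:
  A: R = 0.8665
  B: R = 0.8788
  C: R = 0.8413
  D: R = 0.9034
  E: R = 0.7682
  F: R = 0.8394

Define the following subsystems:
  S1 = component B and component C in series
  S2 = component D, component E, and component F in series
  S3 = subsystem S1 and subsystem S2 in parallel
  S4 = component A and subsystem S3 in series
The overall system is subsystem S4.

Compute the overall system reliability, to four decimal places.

0.7722

Series (B and C): 0.878800 × 0.841300 = 0.739334
Series (D, E, and F): 0.903400 × 0.768200 × 0.839400 = 0.582537
Parallel ([0.739334] and [0.582537]): 1 − (1 − 0.739334)(1 − 0.582537) = 0.891182
Series (A and [0.891182]): 0.866500 × 0.891182 = 0.7722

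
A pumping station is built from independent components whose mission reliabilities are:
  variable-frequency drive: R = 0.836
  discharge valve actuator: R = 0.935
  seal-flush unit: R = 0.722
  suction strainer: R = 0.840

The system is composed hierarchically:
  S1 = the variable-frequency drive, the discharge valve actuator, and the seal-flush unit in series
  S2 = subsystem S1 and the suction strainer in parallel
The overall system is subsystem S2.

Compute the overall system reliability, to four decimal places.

0.9303

Series (variable-frequency drive, discharge valve actuator, and seal-flush unit): 0.836000 × 0.935000 × 0.722000 = 0.564359
Parallel ([0.564359] and suction strainer): 1 − (1 − 0.564359)(1 − 0.840000) = 0.9303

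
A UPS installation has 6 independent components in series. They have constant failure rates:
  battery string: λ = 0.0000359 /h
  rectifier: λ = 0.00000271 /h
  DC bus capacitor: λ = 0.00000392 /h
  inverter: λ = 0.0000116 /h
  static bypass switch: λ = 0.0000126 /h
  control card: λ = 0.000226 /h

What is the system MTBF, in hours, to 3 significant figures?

3420

Series of exponential components: λ_sys = Σ λ_i
λ_sys = 0.0000359 + 0.00000271 + 0.00000392 + 0.0000116 + 0.0000126 + 0.000226 = 2.9273e-04 /h
MTBF = 1 / λ_sys = 3420 h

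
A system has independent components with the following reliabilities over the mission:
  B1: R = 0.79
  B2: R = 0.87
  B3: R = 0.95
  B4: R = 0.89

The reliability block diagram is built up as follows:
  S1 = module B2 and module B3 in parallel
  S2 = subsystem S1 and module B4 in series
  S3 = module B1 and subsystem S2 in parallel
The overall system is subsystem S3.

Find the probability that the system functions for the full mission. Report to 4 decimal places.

0.9757

Parallel (B2 and B3): 1 − (1 − 0.870000)(1 − 0.950000) = 0.993500
Series ([0.993500] and B4): 0.993500 × 0.890000 = 0.884215
Parallel (B1 and [0.884215]): 1 − (1 − 0.790000)(1 − 0.884215) = 0.9757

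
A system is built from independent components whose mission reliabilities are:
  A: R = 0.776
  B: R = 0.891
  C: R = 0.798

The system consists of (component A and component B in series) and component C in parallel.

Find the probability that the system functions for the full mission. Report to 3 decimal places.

0.938

Series (A and B): 0.77600 × 0.89100 = 0.69142
Parallel ([0.69142] and C): 1 − (1 − 0.69142)(1 − 0.79800) = 0.938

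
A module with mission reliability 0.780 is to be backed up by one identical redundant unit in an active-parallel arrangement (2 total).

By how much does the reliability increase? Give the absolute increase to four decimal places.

0.1716

R_before = 0.780
R_after = 1 − (1 − 0.780)^2 = 0.9516
ΔR = 0.9516 − 0.780 = 0.1716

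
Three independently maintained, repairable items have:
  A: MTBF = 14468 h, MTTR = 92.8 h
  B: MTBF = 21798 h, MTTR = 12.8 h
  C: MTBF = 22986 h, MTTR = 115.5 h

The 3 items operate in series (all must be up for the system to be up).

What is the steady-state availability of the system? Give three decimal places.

0.988

A(A) = MTBF/(MTBF+MTTR) = 14468/(14468+92.8) = 0.993627
A(B) = MTBF/(MTBF+MTTR) = 21798/(21798+12.8) = 0.999413
A(C) = MTBF/(MTBF+MTTR) = 22986/(22986+115.5) = 0.995000
Series availability: 0.993627 × 0.999413 × 0.995000 = 0.988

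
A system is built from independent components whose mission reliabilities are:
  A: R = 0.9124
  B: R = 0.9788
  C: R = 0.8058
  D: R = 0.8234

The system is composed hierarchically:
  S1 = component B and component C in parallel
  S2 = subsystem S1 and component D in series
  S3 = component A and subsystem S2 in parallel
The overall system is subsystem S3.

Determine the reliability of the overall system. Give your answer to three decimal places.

0.984

Parallel (B and C): 1 − (1 − 0.97880)(1 − 0.80580) = 0.99588
Series ([0.99588] and D): 0.99588 × 0.82340 = 0.82001
Parallel (A and [0.82001]): 1 − (1 − 0.91240)(1 − 0.82001) = 0.984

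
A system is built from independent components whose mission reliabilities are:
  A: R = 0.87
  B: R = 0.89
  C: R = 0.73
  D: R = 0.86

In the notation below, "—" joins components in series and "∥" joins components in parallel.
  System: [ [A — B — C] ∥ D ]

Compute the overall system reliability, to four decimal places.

0.9391

Series (A, B, and C): 0.870000 × 0.890000 × 0.730000 = 0.565239
Parallel ([0.565239] and D): 1 − (1 − 0.565239)(1 − 0.860000) = 0.9391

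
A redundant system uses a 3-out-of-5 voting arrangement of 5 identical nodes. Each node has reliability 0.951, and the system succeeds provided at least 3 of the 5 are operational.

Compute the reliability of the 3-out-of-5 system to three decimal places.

R = Σ_{i=3}^{5} C(5,i) p^i (1−p)^{5−i} with p = 0.951
C(5,3)·0.951^3·0.049^2 = 0.02065
C(5,4)·0.951^4·0.049^1 = 0.20040
C(5,5)·0.951^5·0.049^0 = 0.77786
Sum = 0.999

0.999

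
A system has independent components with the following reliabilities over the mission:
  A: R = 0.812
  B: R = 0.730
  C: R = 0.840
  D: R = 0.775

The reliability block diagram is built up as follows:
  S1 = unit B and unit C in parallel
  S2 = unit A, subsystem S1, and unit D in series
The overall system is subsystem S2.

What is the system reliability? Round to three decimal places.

Parallel (B and C): 1 − (1 − 0.73000)(1 − 0.84000) = 0.95680
Series (A, [0.95680], and D): 0.81200 × 0.95680 × 0.77500 = 0.602

0.602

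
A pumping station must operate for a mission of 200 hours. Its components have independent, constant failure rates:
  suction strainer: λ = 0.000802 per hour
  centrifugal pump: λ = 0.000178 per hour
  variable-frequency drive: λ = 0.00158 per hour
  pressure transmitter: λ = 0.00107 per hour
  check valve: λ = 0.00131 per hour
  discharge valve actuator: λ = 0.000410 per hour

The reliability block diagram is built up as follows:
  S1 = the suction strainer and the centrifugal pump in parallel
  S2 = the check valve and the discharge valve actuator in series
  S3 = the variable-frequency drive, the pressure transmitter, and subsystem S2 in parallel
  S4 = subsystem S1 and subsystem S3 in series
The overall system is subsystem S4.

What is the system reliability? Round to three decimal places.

0.980

R(suction strainer) = exp(−0.000802 × 200) = 0.85180
R(centrifugal pump) = exp(−0.000178 × 200) = 0.96503
R(variable-frequency drive) = exp(−0.00158 × 200) = 0.72906
R(pressure transmitter) = exp(−0.00107 × 200) = 0.80735
R(check valve) = exp(−0.00131 × 200) = 0.76951
R(discharge valve actuator) = exp(−0.000410 × 200) = 0.92127
Parallel (suction strainer and centrifugal pump): 1 − (1 − 0.85180)(1 − 0.96503) = 0.99482
Series (check valve and discharge valve actuator): 0.76951 × 0.92127 = 0.70893
Parallel (variable-frequency drive, pressure transmitter, and [0.70893]): 1 − (1 − 0.72906)(1 − 0.80735)(1 − 0.70893) = 0.98481
Series ([0.99482] and [0.98481]): 0.99482 × 0.98481 = 0.980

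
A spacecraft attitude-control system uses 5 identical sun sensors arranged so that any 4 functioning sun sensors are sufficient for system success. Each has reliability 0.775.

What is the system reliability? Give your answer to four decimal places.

0.6854

R = Σ_{i=4}^{5} C(5,i) p^i (1−p)^{5−i} with p = 0.775
C(5,4)·0.775^4·0.225^1 = 0.405844
C(5,5)·0.775^5·0.225^0 = 0.279582
Sum = 0.6854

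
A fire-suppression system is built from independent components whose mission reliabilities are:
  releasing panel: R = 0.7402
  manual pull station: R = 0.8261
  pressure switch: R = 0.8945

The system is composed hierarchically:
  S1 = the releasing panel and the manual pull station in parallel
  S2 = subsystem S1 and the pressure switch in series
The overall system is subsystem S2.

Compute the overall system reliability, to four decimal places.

0.8541

Parallel (releasing panel and manual pull station): 1 − (1 − 0.740200)(1 − 0.826100) = 0.954821
Series ([0.954821] and pressure switch): 0.954821 × 0.894500 = 0.8541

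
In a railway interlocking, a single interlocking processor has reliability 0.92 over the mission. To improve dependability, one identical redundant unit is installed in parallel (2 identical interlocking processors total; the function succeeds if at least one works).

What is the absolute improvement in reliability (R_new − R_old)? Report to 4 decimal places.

R_before = 0.92
R_after = 1 − (1 − 0.92)^2 = 0.9936
ΔR = 0.9936 − 0.92 = 0.0736

0.0736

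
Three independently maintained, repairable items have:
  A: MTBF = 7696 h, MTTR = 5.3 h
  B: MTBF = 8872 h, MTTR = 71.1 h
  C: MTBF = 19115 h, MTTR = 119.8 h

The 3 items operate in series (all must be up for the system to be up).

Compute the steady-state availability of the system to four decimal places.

0.9852

A(A) = MTBF/(MTBF+MTTR) = 7696/(7696+5.3) = 0.999312
A(B) = MTBF/(MTBF+MTTR) = 8872/(8872+71.1) = 0.992050
A(C) = MTBF/(MTBF+MTTR) = 19115/(19115+119.8) = 0.993772
Series availability: 0.999312 × 0.992050 × 0.993772 = 0.9852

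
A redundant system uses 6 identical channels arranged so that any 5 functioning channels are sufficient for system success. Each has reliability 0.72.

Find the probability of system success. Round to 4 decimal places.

0.4644

R = Σ_{i=5}^{6} C(6,i) p^i (1−p)^{6−i} with p = 0.72
C(6,5)·0.72^5·0.28^1 = 0.325066
C(6,6)·0.72^6·0.28^0 = 0.139314
Sum = 0.4644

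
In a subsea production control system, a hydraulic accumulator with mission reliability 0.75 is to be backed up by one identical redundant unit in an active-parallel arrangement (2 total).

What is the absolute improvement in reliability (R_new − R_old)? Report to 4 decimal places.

0.1875

R_before = 0.75
R_after = 1 − (1 − 0.75)^2 = 0.9375
ΔR = 0.9375 − 0.75 = 0.1875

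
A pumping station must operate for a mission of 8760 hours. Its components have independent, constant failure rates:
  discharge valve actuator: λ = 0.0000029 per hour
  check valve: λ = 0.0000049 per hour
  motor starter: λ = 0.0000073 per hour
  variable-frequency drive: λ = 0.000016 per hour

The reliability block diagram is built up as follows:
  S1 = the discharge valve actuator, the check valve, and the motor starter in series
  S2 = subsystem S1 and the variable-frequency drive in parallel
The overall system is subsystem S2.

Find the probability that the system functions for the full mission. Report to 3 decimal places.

R(discharge valve actuator) = exp(−0.0000029 × 8760) = 0.97492
R(check valve) = exp(−0.0000049 × 8760) = 0.95798
R(motor starter) = exp(−0.0000073 × 8760) = 0.93805
R(variable-frequency drive) = exp(−0.000016 × 8760) = 0.86922
Series (discharge valve actuator, check valve, and motor starter): 0.97492 × 0.95798 × 0.93805 = 0.87610
Parallel ([0.87610] and variable-frequency drive): 1 − (1 − 0.87610)(1 − 0.86922) = 0.984

0.984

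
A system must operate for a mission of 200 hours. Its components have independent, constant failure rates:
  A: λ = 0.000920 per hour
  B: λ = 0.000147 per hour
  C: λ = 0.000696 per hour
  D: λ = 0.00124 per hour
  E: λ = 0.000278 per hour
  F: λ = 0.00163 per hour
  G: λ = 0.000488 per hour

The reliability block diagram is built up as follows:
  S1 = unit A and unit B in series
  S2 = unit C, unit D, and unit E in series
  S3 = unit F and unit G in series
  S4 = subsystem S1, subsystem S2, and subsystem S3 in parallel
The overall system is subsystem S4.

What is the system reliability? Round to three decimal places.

R(A) = exp(−0.000920 × 200) = 0.83194
R(B) = exp(−0.000147 × 200) = 0.97103
R(C) = exp(−0.000696 × 200) = 0.87005
R(D) = exp(−0.00124 × 200) = 0.78036
R(E) = exp(−0.000278 × 200) = 0.94592
R(F) = exp(−0.00163 × 200) = 0.72181
R(G) = exp(−0.000488 × 200) = 0.90701
Series (A and B): 0.83194 × 0.97103 = 0.80784
Series (C, D, and E): 0.87005 × 0.78036 × 0.94592 = 0.64223
Series (F and G): 0.72181 × 0.90701 = 0.65469
Parallel ([0.80784], [0.64223], and [0.65469]): 1 − (1 − 0.80784)(1 − 0.64223)(1 − 0.65469) = 0.976

0.976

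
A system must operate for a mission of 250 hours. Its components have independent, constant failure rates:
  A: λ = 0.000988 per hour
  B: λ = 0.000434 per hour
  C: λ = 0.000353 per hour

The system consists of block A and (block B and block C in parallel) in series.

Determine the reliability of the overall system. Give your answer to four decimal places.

R(A) = exp(−0.000988 × 250) = 0.781141
R(B) = exp(−0.000434 × 250) = 0.897179
R(C) = exp(−0.000353 × 250) = 0.915532
Parallel (B and C): 1 − (1 − 0.897179)(1 − 0.915532) = 0.991315
Series (A and [0.991315]): 0.781141 × 0.991315 = 0.7744

0.7744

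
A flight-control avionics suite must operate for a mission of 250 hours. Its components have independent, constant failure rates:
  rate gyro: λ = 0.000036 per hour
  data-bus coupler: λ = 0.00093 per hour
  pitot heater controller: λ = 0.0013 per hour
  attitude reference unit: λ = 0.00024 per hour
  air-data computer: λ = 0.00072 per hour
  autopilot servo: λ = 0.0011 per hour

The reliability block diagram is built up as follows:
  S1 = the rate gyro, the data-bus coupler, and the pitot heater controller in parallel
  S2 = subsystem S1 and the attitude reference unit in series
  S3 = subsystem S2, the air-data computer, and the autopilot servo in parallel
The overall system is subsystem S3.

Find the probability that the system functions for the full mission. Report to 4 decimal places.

0.9977

R(rate gyro) = exp(−0.000036 × 250) = 0.991040
R(data-bus coupler) = exp(−0.00093 × 250) = 0.792550
R(pitot heater controller) = exp(−0.0013 × 250) = 0.722527
R(attitude reference unit) = exp(−0.00024 × 250) = 0.941765
R(air-data computer) = exp(−0.00072 × 250) = 0.835270
R(autopilot servo) = exp(−0.0011 × 250) = 0.759572
Parallel (rate gyro, data-bus coupler, and pitot heater controller): 1 − (1 − 0.991040)(1 − 0.792550)(1 − 0.722527) = 0.999484
Series ([0.999484] and attitude reference unit): 0.999484 × 0.941765 = 0.941279
Parallel ([0.941279], air-data computer, and autopilot servo): 1 − (1 − 0.941279)(1 − 0.835270)(1 − 0.759572) = 0.9977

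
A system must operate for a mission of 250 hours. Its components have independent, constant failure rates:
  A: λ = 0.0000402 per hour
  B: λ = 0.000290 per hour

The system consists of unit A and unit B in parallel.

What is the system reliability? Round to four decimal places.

0.9993

R(A) = exp(−0.0000402 × 250) = 0.990000
R(B) = exp(−0.000290 × 250) = 0.930066
Parallel (A and B): 1 − (1 − 0.990000)(1 − 0.930066) = 0.9993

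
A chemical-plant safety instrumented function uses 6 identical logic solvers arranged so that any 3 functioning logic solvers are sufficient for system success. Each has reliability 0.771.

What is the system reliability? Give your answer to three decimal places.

0.972

R = Σ_{i=3}^{6} C(6,i) p^i (1−p)^{6−i} with p = 0.771
C(6,3)·0.771^3·0.229^3 = 0.11008
C(6,4)·0.771^4·0.229^2 = 0.27796
C(6,5)·0.771^5·0.229^1 = 0.37433
C(6,6)·0.771^6·0.229^0 = 0.21005
Sum = 0.972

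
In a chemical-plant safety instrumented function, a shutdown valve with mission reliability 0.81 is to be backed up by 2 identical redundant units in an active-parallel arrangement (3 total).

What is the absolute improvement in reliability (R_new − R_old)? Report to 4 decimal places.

R_before = 0.81
R_after = 1 − (1 − 0.81)^3 = 0.9931
ΔR = 0.9931 − 0.81 = 0.1831

0.1831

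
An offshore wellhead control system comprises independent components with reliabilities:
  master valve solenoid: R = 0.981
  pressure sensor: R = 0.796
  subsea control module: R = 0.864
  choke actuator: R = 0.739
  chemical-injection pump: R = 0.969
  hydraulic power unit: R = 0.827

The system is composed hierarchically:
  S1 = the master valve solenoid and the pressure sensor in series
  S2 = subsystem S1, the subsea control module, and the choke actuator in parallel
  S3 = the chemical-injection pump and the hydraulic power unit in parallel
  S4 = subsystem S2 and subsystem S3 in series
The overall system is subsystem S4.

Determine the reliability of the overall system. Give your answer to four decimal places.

0.9869

Series (master valve solenoid and pressure sensor): 0.981000 × 0.796000 = 0.780876
Parallel ([0.780876], subsea control module, and choke actuator): 1 − (1 − 0.780876)(1 − 0.864000)(1 − 0.739000) = 0.992222
Parallel (chemical-injection pump and hydraulic power unit): 1 − (1 − 0.969000)(1 − 0.827000) = 0.994637
Series ([0.992222] and [0.994637]): 0.992222 × 0.994637 = 0.9869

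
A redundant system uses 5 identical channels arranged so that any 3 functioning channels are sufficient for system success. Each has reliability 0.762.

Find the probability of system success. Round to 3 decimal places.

R = Σ_{i=3}^{5} C(5,i) p^i (1−p)^{5−i} with p = 0.762
C(5,3)·0.762^3·0.238^2 = 0.25062
C(5,4)·0.762^4·0.238^1 = 0.40121
C(5,5)·0.762^5·0.238^0 = 0.25691
Sum = 0.909

0.909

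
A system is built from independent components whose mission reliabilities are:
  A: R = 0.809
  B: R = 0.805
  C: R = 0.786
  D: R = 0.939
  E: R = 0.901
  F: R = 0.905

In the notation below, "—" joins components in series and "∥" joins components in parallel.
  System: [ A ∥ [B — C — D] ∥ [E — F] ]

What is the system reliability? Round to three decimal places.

0.986

Series (B, C, and D): 0.80500 × 0.78600 × 0.93900 = 0.59413
Series (E and F): 0.90100 × 0.90500 = 0.81541
Parallel (A, [0.59413], and [0.81541]): 1 − (1 − 0.80900)(1 − 0.59413)(1 − 0.81541) = 0.986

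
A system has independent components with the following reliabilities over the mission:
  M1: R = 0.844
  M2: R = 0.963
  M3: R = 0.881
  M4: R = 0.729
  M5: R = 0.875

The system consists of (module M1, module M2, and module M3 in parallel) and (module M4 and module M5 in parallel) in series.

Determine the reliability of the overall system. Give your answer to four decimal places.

Parallel (M1, M2, and M3): 1 − (1 − 0.844000)(1 − 0.963000)(1 − 0.881000) = 0.999313
Parallel (M4 and M5): 1 − (1 − 0.729000)(1 − 0.875000) = 0.966125
Series ([0.999313] and [0.966125]): 0.999313 × 0.966125 = 0.9655

0.9655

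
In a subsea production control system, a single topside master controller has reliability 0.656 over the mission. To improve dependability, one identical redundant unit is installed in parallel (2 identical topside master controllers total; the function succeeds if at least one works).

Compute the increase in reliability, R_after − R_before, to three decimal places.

R_before = 0.656
R_after = 1 − (1 − 0.656)^2 = 0.882
ΔR = 0.882 − 0.656 = 0.226

0.226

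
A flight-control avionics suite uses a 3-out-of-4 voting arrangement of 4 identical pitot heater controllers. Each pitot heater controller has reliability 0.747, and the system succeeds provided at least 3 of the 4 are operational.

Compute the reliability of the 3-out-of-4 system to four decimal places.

R = Σ_{i=3}^{4} C(4,i) p^i (1−p)^{4−i} with p = 0.747
C(4,3)·0.747^3·0.253^1 = 0.421835
C(4,4)·0.747^4·0.253^0 = 0.311374
Sum = 0.7332

0.7332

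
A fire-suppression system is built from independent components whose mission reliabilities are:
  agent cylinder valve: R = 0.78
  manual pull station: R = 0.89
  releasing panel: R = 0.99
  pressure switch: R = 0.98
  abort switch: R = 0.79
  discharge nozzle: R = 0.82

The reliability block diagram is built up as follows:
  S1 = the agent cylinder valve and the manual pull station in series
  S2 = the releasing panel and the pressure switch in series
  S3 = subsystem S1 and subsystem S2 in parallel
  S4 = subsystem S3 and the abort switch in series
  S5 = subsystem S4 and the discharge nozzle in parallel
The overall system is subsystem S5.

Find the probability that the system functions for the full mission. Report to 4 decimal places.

0.9609

Series (agent cylinder valve and manual pull station): 0.780000 × 0.890000 = 0.694200
Series (releasing panel and pressure switch): 0.990000 × 0.980000 = 0.970200
Parallel ([0.694200] and [0.970200]): 1 − (1 − 0.694200)(1 − 0.970200) = 0.990887
Series ([0.990887] and abort switch): 0.990887 × 0.790000 = 0.782801
Parallel ([0.782801] and discharge nozzle): 1 − (1 − 0.782801)(1 − 0.820000) = 0.9609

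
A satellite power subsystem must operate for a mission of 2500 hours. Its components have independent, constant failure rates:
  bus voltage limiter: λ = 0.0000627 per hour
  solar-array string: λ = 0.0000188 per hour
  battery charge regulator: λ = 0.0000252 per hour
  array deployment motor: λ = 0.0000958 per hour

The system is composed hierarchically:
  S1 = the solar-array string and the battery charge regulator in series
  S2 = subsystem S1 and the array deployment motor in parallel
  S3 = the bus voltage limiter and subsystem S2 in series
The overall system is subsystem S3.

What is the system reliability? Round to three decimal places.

0.836

R(bus voltage limiter) = exp(−0.0000627 × 2500) = 0.85492
R(solar-array string) = exp(−0.0000188 × 2500) = 0.95409
R(battery charge regulator) = exp(−0.0000252 × 2500) = 0.93894
R(array deployment motor) = exp(−0.0000958 × 2500) = 0.78702
Series (solar-array string and battery charge regulator): 0.95409 × 0.93894 = 0.89583
Parallel ([0.89583] and array deployment motor): 1 − (1 − 0.89583)(1 − 0.78702) = 0.97781
Series (bus voltage limiter and [0.97781]): 0.85492 × 0.97781 = 0.836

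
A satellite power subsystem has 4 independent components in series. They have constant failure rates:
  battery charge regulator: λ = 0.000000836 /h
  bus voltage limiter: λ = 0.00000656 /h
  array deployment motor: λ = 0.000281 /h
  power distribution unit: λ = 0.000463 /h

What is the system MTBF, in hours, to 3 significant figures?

1330

Series of exponential components: λ_sys = Σ λ_i
λ_sys = 0.000000836 + 0.00000656 + 0.000281 + 0.000463 = 7.5140e-04 /h
MTBF = 1 / λ_sys = 1330 h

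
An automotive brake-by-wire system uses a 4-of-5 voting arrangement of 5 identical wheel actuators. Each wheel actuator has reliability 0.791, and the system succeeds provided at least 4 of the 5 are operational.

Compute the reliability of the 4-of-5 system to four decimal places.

0.7188

R = Σ_{i=4}^{5} C(5,i) p^i (1−p)^{5−i} with p = 0.791
C(5,4)·0.791^4·0.209^1 = 0.409093
C(5,5)·0.791^5·0.209^0 = 0.309658
Sum = 0.7188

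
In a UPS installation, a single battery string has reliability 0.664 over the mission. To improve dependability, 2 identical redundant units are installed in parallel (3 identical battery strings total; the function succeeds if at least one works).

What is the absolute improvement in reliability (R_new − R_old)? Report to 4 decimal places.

R_before = 0.664
R_after = 1 − (1 − 0.664)^3 = 0.9621
ΔR = 0.9621 − 0.664 = 0.2981

0.2981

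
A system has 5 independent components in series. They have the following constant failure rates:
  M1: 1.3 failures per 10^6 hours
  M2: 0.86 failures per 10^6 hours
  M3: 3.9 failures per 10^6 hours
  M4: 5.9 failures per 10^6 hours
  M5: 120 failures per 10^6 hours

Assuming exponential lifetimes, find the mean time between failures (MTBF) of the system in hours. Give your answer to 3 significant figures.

7580

Series of exponential components: λ_sys = Σ λ_i
λ_sys = 0.0000013 + 0.00000086 + 0.0000039 + 0.0000059 + 0.00012 = 1.3196e-04 /h
MTBF = 1 / λ_sys = 7580 h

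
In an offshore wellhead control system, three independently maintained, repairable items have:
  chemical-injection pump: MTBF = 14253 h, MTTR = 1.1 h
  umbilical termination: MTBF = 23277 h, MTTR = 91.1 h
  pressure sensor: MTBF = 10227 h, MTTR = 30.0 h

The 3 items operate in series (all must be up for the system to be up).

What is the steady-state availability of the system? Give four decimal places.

0.9931

A(chemical-injection pump) = MTBF/(MTBF+MTTR) = 14253/(14253+1.1) = 0.999923
A(umbilical termination) = MTBF/(MTBF+MTTR) = 23277/(23277+91.1) = 0.996102
A(pressure sensor) = MTBF/(MTBF+MTTR) = 10227/(10227+30.0) = 0.997075
Series availability: 0.999923 × 0.996102 × 0.997075 = 0.9931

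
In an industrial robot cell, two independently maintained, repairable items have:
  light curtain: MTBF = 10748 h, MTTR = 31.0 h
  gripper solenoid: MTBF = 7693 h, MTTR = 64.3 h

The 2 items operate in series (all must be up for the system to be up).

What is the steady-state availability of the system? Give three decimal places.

0.989

A(light curtain) = MTBF/(MTBF+MTTR) = 10748/(10748+31.0) = 0.997124
A(gripper solenoid) = MTBF/(MTBF+MTTR) = 7693/(7693+64.3) = 0.991711
Series availability: 0.997124 × 0.991711 = 0.989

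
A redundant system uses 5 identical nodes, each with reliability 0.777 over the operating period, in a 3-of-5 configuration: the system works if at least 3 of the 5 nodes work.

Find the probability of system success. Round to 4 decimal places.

0.9229

R = Σ_{i=3}^{5} C(5,i) p^i (1−p)^{5−i} with p = 0.777
C(5,3)·0.777^3·0.223^2 = 0.233277
C(5,4)·0.777^4·0.223^1 = 0.406405
C(5,5)·0.777^5·0.223^0 = 0.283208
Sum = 0.9229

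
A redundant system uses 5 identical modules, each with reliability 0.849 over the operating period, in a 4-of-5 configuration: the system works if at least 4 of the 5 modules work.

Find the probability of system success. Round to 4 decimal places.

0.8334

R = Σ_{i=4}^{5} C(5,i) p^i (1−p)^{5−i} with p = 0.849
C(5,4)·0.849^4·0.151^1 = 0.392263
C(5,5)·0.849^5·0.151^0 = 0.441101
Sum = 0.8334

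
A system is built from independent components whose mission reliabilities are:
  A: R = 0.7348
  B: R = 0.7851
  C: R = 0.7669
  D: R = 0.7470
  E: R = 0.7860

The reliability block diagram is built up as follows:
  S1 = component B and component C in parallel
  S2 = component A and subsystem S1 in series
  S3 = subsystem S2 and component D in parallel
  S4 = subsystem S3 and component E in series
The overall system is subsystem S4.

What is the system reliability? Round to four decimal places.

0.7259

Parallel (B and C): 1 − (1 − 0.785100)(1 − 0.766900) = 0.949907
Series (A and [0.949907]): 0.734800 × 0.949907 = 0.697992
Parallel ([0.697992] and D): 1 − (1 − 0.697992)(1 − 0.747000) = 0.923592
Series ([0.923592] and E): 0.923592 × 0.786000 = 0.7259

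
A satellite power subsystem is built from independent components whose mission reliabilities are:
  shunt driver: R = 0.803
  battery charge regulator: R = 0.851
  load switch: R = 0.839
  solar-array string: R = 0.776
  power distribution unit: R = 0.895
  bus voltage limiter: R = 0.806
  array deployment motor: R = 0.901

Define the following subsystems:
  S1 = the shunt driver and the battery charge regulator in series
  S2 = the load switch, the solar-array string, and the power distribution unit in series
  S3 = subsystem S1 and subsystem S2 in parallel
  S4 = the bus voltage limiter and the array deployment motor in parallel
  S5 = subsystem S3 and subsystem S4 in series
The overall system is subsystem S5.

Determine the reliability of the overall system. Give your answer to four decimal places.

Series (shunt driver and battery charge regulator): 0.803000 × 0.851000 = 0.683353
Series (load switch, solar-array string, and power distribution unit): 0.839000 × 0.776000 × 0.895000 = 0.582702
Parallel ([0.683353] and [0.582702]): 1 − (1 − 0.683353)(1 − 0.582702) = 0.867864
Parallel (bus voltage limiter and array deployment motor): 1 − (1 − 0.806000)(1 − 0.901000) = 0.980794
Series ([0.867864] and [0.980794]): 0.867864 × 0.980794 = 0.8512

0.8512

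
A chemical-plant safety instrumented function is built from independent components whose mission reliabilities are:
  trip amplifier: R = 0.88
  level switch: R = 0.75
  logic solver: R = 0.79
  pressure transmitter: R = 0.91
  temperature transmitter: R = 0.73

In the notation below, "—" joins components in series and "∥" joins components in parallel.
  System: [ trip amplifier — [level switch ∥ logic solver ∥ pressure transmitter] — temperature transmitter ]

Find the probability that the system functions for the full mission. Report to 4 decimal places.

0.6394

Parallel (level switch, logic solver, and pressure transmitter): 1 − (1 − 0.750000)(1 − 0.790000)(1 − 0.910000) = 0.995275
Series (trip amplifier, [0.995275], and temperature transmitter): 0.880000 × 0.995275 × 0.730000 = 0.6394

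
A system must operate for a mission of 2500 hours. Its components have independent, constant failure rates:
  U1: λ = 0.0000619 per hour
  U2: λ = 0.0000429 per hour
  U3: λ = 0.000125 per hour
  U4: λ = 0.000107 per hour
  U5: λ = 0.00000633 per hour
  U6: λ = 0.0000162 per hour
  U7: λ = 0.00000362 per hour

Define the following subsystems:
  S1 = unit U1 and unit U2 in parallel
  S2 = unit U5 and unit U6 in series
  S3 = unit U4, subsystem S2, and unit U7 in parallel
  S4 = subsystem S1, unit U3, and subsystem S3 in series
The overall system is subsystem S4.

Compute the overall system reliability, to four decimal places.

0.7209

R(U1) = exp(−0.0000619 × 2500) = 0.856629
R(U2) = exp(−0.0000429 × 2500) = 0.898301
R(U3) = exp(−0.000125 × 2500) = 0.731616
R(U4) = exp(−0.000107 × 2500) = 0.765290
R(U5) = exp(−0.00000633 × 2500) = 0.984300
R(U6) = exp(−0.0000162 × 2500) = 0.960309
R(U7) = exp(−0.00000362 × 2500) = 0.990991
Parallel (U1 and U2): 1 − (1 − 0.856629)(1 − 0.898301) = 0.985419
Series (U5 and U6): 0.984300 × 0.960309 = 0.945232
Parallel (U4, [0.945232], and U7): 1 − (1 − 0.765290)(1 − 0.945232)(1 − 0.990991) = 0.999884
Series ([0.985419], U3, and [0.999884]): 0.985419 × 0.731616 × 0.999884 = 0.7209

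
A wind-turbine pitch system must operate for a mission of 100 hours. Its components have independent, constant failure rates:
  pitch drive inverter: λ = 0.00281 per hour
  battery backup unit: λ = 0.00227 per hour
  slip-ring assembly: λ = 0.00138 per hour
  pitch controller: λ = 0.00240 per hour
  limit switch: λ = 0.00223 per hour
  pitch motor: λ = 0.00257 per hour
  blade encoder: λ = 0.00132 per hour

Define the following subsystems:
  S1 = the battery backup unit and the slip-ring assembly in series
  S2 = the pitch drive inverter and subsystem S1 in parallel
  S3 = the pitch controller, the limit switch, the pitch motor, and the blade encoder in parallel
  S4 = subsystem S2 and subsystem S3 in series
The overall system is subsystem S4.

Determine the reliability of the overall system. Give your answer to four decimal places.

R(pitch drive inverter) = exp(−0.00281 × 100) = 0.755028
R(battery backup unit) = exp(−0.00227 × 100) = 0.796921
R(slip-ring assembly) = exp(−0.00138 × 100) = 0.871099
R(pitch controller) = exp(−0.00240 × 100) = 0.786628
R(limit switch) = exp(−0.00223 × 100) = 0.800115
R(pitch motor) = exp(−0.00257 × 100) = 0.773368
R(blade encoder) = exp(−0.00132 × 100) = 0.876341
Series (battery backup unit and slip-ring assembly): 0.796921 × 0.871099 = 0.694197
Parallel (pitch drive inverter and [0.694197]): 1 − (1 − 0.755028)(1 − 0.694197) = 0.925087
Parallel (pitch controller, limit switch, pitch motor, and blade encoder): 1 − (1 − 0.786628)(1 − 0.800115)(1 − 0.773368)(1 − 0.876341) = 0.998805
Series ([0.925087] and [0.998805]): 0.925087 × 0.998805 = 0.9240

0.9240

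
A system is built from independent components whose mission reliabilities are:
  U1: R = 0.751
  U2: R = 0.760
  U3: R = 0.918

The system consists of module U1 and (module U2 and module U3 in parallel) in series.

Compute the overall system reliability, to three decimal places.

Parallel (U2 and U3): 1 − (1 − 0.76000)(1 − 0.91800) = 0.98032
Series (U1 and [0.98032]): 0.75100 × 0.98032 = 0.736

0.736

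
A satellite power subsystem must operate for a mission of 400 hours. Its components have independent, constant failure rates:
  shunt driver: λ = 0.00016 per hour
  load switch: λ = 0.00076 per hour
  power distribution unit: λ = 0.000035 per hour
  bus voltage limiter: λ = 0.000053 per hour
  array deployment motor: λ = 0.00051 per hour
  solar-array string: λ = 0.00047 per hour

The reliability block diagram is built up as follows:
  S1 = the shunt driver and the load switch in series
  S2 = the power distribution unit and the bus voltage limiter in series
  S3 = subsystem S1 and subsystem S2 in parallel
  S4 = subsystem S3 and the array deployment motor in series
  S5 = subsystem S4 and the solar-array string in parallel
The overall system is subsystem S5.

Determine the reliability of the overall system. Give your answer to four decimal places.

0.9669

R(shunt driver) = exp(−0.00016 × 400) = 0.938005
R(load switch) = exp(−0.00076 × 400) = 0.737861
R(power distribution unit) = exp(−0.000035 × 400) = 0.986098
R(bus voltage limiter) = exp(−0.000053 × 400) = 0.979023
R(array deployment motor) = exp(−0.00051 × 400) = 0.815462
R(solar-array string) = exp(−0.00047 × 400) = 0.828615
Series (shunt driver and load switch): 0.938005 × 0.737861 = 0.692117
Series (power distribution unit and bus voltage limiter): 0.986098 × 0.979023 = 0.965413
Parallel ([0.692117] and [0.965413]): 1 − (1 − 0.692117)(1 − 0.965413) = 0.989351
Series ([0.989351] and array deployment motor): 0.989351 × 0.815462 = 0.806778
Parallel ([0.806778] and solar-array string): 1 − (1 − 0.806778)(1 − 0.828615) = 0.9669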